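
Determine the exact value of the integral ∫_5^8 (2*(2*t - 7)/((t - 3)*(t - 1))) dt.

Factor the denominator: t**2 - 4*t + 3 = (t - 1)(t - 3).
Partial fractions: 2*(2*t - 7)/((t - 3)*(t - 1)) = 5/(t - 1) - 1/(t - 3).
An antiderivative is F(t) = -log(t - 3) + 5*log(t - 1).
Then F(8) - F(5) = (-log(5) + 5*log(7)) - (9*log(2)) = -9*log(2) - log(5) + 5*log(7).

-9*log(2) - log(5) + 5*log(7)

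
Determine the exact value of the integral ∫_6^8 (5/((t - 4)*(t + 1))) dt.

Factor the denominator: t**2 - 3*t - 4 = (t + 1)(t - 4).
Partial fractions: 5/((t - 4)*(t + 1)) = -1/(t + 1) + 1/(t - 4).
An antiderivative is F(t) = log(t - 4) - log(t + 1).
Then F(8) - F(6) = (log(4/9)) - (log(2/7)) = log(14/9).

log(14/9)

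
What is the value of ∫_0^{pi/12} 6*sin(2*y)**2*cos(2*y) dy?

1/8

Let u = sin(2*y), so du = 2*cos(2*y) dy. When y = 0, u = 0; when y = pi/12, u = 1/2.
The integral becomes 3·∫ u**2 du from 0 to 1/2, with antiderivative u**3.
Back in y: F(y) = sin(2*y)**3.
Then F(pi/12) - F(0) = (1/8) - (0) = 1/8.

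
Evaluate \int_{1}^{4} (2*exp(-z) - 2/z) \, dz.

An antiderivative is F(z) = -2*log(z) - 2*exp(-z).
Then F(4) - F(1) = (-4*log(2) - 2*exp(-4)) - (-2*exp(-1)) = -4*log(2) - 2*exp(-4) + 2*exp(-1).

-4*log(2) - 2*exp(-4) + 2*exp(-1)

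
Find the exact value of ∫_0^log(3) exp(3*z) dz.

26/3

Let u = exp(z), so du = exp(z) dz. When z = 0, u = 1; when z = log(3), u = 3.
The integral becomes ∫ u**2 du from 1 to 3, with antiderivative u**3/3.
Back in z: F(z) = exp(3*z)/3.
Then F(log(3)) - F(0) = (9) - (1/3) = 26/3.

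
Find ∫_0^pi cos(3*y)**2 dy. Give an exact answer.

Use the identity cos^2(3*y) = (1 + cos(6*y))/2.
An antiderivative is F(y) = y/2 + sin(6*y)/12.
Then F(pi) - F(0) = (pi/2) - (0) = pi/2.

pi/2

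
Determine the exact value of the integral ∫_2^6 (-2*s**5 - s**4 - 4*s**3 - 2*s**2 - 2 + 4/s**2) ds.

By the power rule, an antiderivative is F(s) = -s**6/3 - s**5/5 - s**4 - 2*s**3/3 - 2*s - 4/s.
Then F(6) - F(2) = (-278398/15) - (-826/15) = -92524/5.

-92524/5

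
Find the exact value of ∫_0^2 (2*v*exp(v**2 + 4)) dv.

-exp(4) + exp(8)

Let u = v**2 + 4, so du = 2*v dv. When v = 0, u = 4; when v = 2, u = 8.
The integral becomes ∫ exp(u) du from 4 to 8, with antiderivative exp(u).
Back in v: F(v) = exp(v**2 + 4).
Then F(2) - F(0) = (exp(8)) - (exp(4)) = -exp(4) + exp(8).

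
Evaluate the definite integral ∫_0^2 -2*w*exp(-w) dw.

Integrate by parts once (u = w, dv = -2*exp(-w) dw).
An antiderivative is F(w) = (2*w + 2)*exp(-w).
Then F(2) - F(0) = (6*exp(-2)) - (2) = -2 + 6*exp(-2).

-2 + 6*exp(-2)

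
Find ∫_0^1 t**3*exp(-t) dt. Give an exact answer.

Integrate by parts 3 times (u = t^3, dv = exp(-t) dt).
An antiderivative is F(t) = (-t**3 - 3*t**2 - 6*t - 6)*exp(-t).
Then F(1) - F(0) = (-16*exp(-1)) - (-6) = 6 - 16*exp(-1).

6 - 16*exp(-1)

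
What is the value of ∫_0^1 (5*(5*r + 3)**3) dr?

Let u = 5*r + 3, so du = 5 dr. When r = 0, u = 3; when r = 1, u = 8.
The integral becomes ∫ u**3 du from 3 to 8, with antiderivative u**4/4.
Back in r: F(r) = (5*r + 3)**4/4.
Then F(1) - F(0) = (1024) - (81/4) = 4015/4.

4015/4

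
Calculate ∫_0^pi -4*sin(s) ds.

An antiderivative is F(s) = 4*cos(s).
Then F(pi) - F(0) = (-4) - (4) = -8.

-8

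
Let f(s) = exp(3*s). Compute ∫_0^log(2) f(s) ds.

Let u = exp(s), so du = exp(s) ds. When s = 0, u = 1; when s = log(2), u = 2.
The integral becomes ∫ u**2 du from 1 to 2, with antiderivative u**3/3.
Back in s: F(s) = exp(3*s)/3.
Then F(log(2)) - F(0) = (8/3) - (1/3) = 7/3.

7/3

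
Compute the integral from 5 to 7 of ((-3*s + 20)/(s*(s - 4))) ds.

Factor the denominator: s**2 - 4*s = s(s - 4).
Partial fractions: (-3*s + 20)/(s*(s - 4)) = -5/s + 2/(s - 4).
An antiderivative is F(s) = -5*log(s) + 2*log(s - 4).
Then F(7) - F(5) = (-5*log(7) + 2*log(3)) - (-5*log(5)) = -5*log(7) + 2*log(3) + 5*log(5).

-5*log(7) + 2*log(3) + 5*log(5)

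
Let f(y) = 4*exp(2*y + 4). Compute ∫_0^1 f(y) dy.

-2*(1 - exp(2))*exp(4)

Let u = 2*y + 4, so du = 2 dy. When y = 0, u = 4; when y = 1, u = 6.
The integral becomes 2·∫ exp(u) du from 4 to 6, with antiderivative 2*exp(u).
Back in y: F(y) = 2*exp(2*y + 4).
Then F(1) - F(0) = (2*exp(6)) - (2*exp(4)) = -2*(1 - exp(2))*exp(4).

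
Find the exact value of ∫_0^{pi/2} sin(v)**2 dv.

pi/4

Use the identity sin^2(v) = (1 - cos(2*v))/2.
An antiderivative is F(v) = v/2 - sin(2*v)/4.
Then F(pi/2) - F(0) = (pi/4) - (0) = pi/4.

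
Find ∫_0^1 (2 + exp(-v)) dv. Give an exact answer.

3 - exp(-1)

An antiderivative is F(v) = 2*v - exp(-v).
Then F(1) - F(0) = (2 - exp(-1)) - (-1) = 3 - exp(-1).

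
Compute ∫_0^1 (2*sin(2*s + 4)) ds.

Let u = 2*s + 4, so du = 2 ds. When s = 0, u = 4; when s = 1, u = 6.
The integral becomes ∫ sin(u) du from 4 to 6, with antiderivative -cos(u).
Back in s: F(s) = -cos(2*s + 4).
Then F(1) - F(0) = (-cos(6)) - (-cos(4)) = -cos(6) + cos(4).

-cos(6) + cos(4)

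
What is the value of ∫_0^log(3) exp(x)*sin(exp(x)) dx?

cos(1) - cos(3)

Let u = exp(x), so du = exp(x) dx. When x = 0, u = 1; when x = log(3), u = 3.
The integral becomes ∫ sin(u) du from 1 to 3, with antiderivative -cos(u).
Back in x: F(x) = -cos(exp(x)).
Then F(log(3)) - F(0) = (-cos(3)) - (-cos(1)) = cos(1) - cos(3).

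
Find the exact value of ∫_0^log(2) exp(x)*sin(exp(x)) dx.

Let u = exp(x), so du = exp(x) dx. When x = 0, u = 1; when x = log(2), u = 2.
The integral becomes ∫ sin(u) du from 1 to 2, with antiderivative -cos(u).
Back in x: F(x) = -cos(exp(x)).
Then F(log(2)) - F(0) = (-cos(2)) - (-cos(1)) = -cos(2) + cos(1).

-cos(2) + cos(1)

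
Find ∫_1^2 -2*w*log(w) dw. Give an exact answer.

Integrate by parts once (u = ln w, dv = -2*w dw).
An antiderivative is F(w) = -w**2*(2*log(w) - 1)/2.
Then F(2) - F(1) = (2 - log(16)) - (1/2) = 3/2 - log(16).

3/2 - log(16)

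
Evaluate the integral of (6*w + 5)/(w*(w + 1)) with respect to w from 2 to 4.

-log(3) + log(5) + 5*log(2)

Factor the denominator: w**2 + w = (w + 1)w.
Partial fractions: (6*w + 5)/(w*(w + 1)) = 1/(w + 1) + 5/w.
An antiderivative is F(w) = 5*log(w) + log(w + 1).
Then F(4) - F(2) = (log(5) + 10*log(2)) - (log(96)) = -log(3) + log(5) + 5*log(2).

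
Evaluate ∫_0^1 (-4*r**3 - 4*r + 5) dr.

By the power rule, an antiderivative is F(r) = -r**4 - 2*r**2 + 5*r.
Then F(1) - F(0) = (2) - (0) = 2.

2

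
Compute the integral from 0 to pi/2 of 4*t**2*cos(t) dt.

Integrate by parts twice (u = t^2, dv = 4*cos(t) dt).
An antiderivative is F(t) = 4*t**2*sin(t) + 8*t*cos(t) - 8*sin(t).
Then F(pi/2) - F(0) = (-8 + pi**2) - (0) = -8 + pi**2.

-8 + pi**2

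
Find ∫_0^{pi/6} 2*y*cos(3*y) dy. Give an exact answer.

Integrate by parts once (u = y, dv = 2*cos(3*y) dy).
An antiderivative is F(y) = 2*y*sin(3*y)/3 + 2*cos(3*y)/9.
Then F(pi/6) - F(0) = (pi/9) - (2/9) = -2/9 + pi/9.

-2/9 + pi/9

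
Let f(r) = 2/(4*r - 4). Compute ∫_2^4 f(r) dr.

An antiderivative is F(r) = log(4*r - 4)/2.
Then F(4) - F(2) = (log(12)/2) - (log(2)) = log(3)/2.

log(3)/2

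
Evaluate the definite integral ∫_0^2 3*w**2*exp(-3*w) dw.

2/9 - 50*exp(-6)/9

Integrate by parts twice (u = w^2, dv = 3*exp(-3*w) dw).
An antiderivative is F(w) = (-9*w**2 - 6*w - 2)*exp(-3*w)/9.
Then F(2) - F(0) = (-50*exp(-6)/9) - (-2/9) = 2/9 - 50*exp(-6)/9.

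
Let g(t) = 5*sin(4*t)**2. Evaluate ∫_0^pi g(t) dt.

5*pi/2

Use the identity sin^2(4*t) = (1 - cos(8*t))/2.
An antiderivative is F(t) = 5*t/2 - 5*sin(8*t)/16.
Then F(pi) - F(0) = (5*pi/2) - (0) = 5*pi/2.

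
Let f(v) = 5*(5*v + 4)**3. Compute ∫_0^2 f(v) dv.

Let u = 5*v + 4, so du = 5 dv. When v = 0, u = 4; when v = 2, u = 14.
The integral becomes ∫ u**3 du from 4 to 14, with antiderivative u**4/4.
Back in v: F(v) = (5*v + 4)**4/4.
Then F(2) - F(0) = (9604) - (64) = 9540.

9540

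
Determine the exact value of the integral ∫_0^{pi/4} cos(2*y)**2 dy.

Use the identity cos^2(2*y) = (1 + cos(4*y))/2.
An antiderivative is F(y) = y/2 + sin(4*y)/8.
Then F(pi/4) - F(0) = (pi/8) - (0) = pi/8.

pi/8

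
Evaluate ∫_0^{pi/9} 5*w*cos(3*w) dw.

Integrate by parts once (u = w, dv = 5*cos(3*w) dw).
An antiderivative is F(w) = 5*w*sin(3*w)/3 + 5*cos(3*w)/9.
Then F(pi/9) - F(0) = (5/18 + 5*sqrt(3)*pi/54) - (5/9) = -5/18 + 5*sqrt(3)*pi/54.

-5/18 + 5*sqrt(3)*pi/54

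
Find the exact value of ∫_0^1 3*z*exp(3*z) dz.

1/3 + 2*exp(3)/3

Integrate by parts once (u = z, dv = 3*exp(3*z) dz).
An antiderivative is F(z) = (3*z - 1)*exp(3*z)/3.
Then F(1) - F(0) = (2*exp(3)/3) - (-1/3) = 1/3 + 2*exp(3)/3.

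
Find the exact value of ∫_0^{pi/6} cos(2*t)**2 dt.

sqrt(3)/16 + pi/12

Use the identity cos^2(2*t) = (1 + cos(4*t))/2.
An antiderivative is F(t) = t/2 + sin(4*t)/8.
Then F(pi/6) - F(0) = (sqrt(3)/16 + pi/12) - (0) = sqrt(3)/16 + pi/12.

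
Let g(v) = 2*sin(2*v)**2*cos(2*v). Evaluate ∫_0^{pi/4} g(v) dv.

1/3

Let u = sin(2*v), so du = 2*cos(2*v) dv. When v = 0, u = 0; when v = pi/4, u = 1.
The integral becomes ∫ u**2 du from 0 to 1, with antiderivative u**3/3.
Back in v: F(v) = sin(2*v)**3/3.
Then F(pi/4) - F(0) = (1/3) - (0) = 1/3.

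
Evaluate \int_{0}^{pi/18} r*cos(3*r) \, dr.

-1/9 + pi/108 + sqrt(3)/18

Integrate by parts once (u = r, dv = cos(3*r) dr).
An antiderivative is F(r) = r*sin(3*r)/3 + cos(3*r)/9.
Then F(pi/18) - F(0) = (pi/108 + sqrt(3)/18) - (1/9) = -1/9 + pi/108 + sqrt(3)/18.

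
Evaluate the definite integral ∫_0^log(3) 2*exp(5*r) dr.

Let u = exp(r), so du = exp(r) dr. When r = 0, u = 1; when r = log(3), u = 3.
The integral becomes 2·∫ u**4 du from 1 to 3, with antiderivative 2*u**5/5.
Back in r: F(r) = 2*exp(5*r)/5.
Then F(log(3)) - F(0) = (486/5) - (2/5) = 484/5.

484/5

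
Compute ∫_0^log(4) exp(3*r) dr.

21

Let u = exp(r), so du = exp(r) dr. When r = 0, u = 1; when r = log(4), u = 4.
The integral becomes ∫ u**2 du from 1 to 4, with antiderivative u**3/3.
Back in r: F(r) = exp(3*r)/3.
Then F(log(4)) - F(0) = (64/3) - (1/3) = 21.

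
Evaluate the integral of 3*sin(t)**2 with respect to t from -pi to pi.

Use the identity sin^2(t) = (1 - cos(2*t))/2.
An antiderivative is F(t) = 3*t/2 - 3*sin(2*t)/4.
Then F(pi) - F(-pi) = (3*pi/2) - (-3*pi/2) = 3*pi.

3*pi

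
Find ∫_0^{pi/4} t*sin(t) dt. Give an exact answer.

Integrate by parts once (u = t, dv = sin(t) dt).
An antiderivative is F(t) = -t*cos(t) + sin(t).
Then F(pi/4) - F(0) = (sqrt(2)*(4 - pi)/8) - (0) = sqrt(2)*(4 - pi)/8.

sqrt(2)*(4 - pi)/8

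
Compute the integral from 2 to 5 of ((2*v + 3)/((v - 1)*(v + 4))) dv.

log(6)

Factor the denominator: v**2 + 3*v - 4 = (v + 4)(v - 1).
Partial fractions: (2*v + 3)/((v - 1)*(v + 4)) = 1/(v + 4) + 1/(v - 1).
An antiderivative is F(v) = log(v - 1) + log(v + 4).
Then F(5) - F(2) = (log(36)) - (log(6)) = log(6).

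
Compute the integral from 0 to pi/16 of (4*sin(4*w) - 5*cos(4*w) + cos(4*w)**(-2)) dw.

An antiderivative is F(w) = -5*sin(4*w)/4 - cos(4*w) + tan(4*w)/4.
Then F(pi/16) - F(0) = (1/4 - 9*sqrt(2)/8) - (-1) = 5/4 - 9*sqrt(2)/8.

5/4 - 9*sqrt(2)/8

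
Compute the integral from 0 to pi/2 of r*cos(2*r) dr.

Integrate by parts once (u = r, dv = cos(2*r) dr).
An antiderivative is F(r) = r*sin(2*r)/2 + cos(2*r)/4.
Then F(pi/2) - F(0) = (-1/4) - (1/4) = -1/2.

-1/2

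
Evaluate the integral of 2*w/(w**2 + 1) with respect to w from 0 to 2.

Let u = w**2 + 1, so du = 2*w dw. When w = 0, u = 1; when w = 2, u = 5.
The integral becomes ∫ 1/u du from 1 to 5, with antiderivative log(u).
Back in w: F(w) = log(w**2 + 1).
Then F(2) - F(0) = (log(5)) - (0) = log(5).

log(5)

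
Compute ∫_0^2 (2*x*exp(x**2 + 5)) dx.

Let u = x**2 + 5, so du = 2*x dx. When x = 0, u = 5; when x = 2, u = 9.
The integral becomes ∫ exp(u) du from 5 to 9, with antiderivative exp(u).
Back in x: F(x) = exp(x**2 + 5).
Then F(2) - F(0) = (exp(9)) - (exp(5)) = -exp(5) + exp(9).

-exp(5) + exp(9)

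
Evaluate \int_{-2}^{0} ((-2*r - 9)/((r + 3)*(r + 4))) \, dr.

Factor the denominator: r**2 + 7*r + 12 = (r + 4)(r + 3).
Partial fractions: (-2*r - 9)/((r + 3)*(r + 4)) = 1/(r + 4) - 3/(r + 3).
An antiderivative is F(r) = -3*log(r + 3) + log(r + 4).
Then F(0) - F(-2) = (log(4/27)) - (log(2)) = log(2/27).

log(2/27)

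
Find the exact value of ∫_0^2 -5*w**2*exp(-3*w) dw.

Integrate by parts twice (u = w^2, dv = -5*exp(-3*w) dw).
An antiderivative is F(w) = (45*w**2 + 30*w + 10)*exp(-3*w)/27.
Then F(2) - F(0) = (250*exp(-6)/27) - (10/27) = -10/27 + 250*exp(-6)/27.

-10/27 + 250*exp(-6)/27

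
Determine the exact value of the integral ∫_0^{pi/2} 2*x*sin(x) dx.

Integrate by parts once (u = x, dv = 2*sin(x) dx).
An antiderivative is F(x) = -2*x*cos(x) + 2*sin(x).
Then F(pi/2) - F(0) = (2) - (0) = 2.

2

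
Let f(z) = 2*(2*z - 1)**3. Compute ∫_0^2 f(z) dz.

20

Let u = 2*z - 1, so du = 2 dz. When z = 0, u = -1; when z = 2, u = 3.
The integral becomes ∫ u**3 du from -1 to 3, with antiderivative u**4/4.
Back in z: F(z) = (2*z - 1)**4/4.
Then F(2) - F(0) = (81/4) - (1/4) = 20.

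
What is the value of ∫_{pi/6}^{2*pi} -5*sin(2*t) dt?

An antiderivative is F(t) = 5*cos(2*t)/2.
Then F(2*pi) - F(pi/6) = (5/2) - (5/4) = 5/4.

5/4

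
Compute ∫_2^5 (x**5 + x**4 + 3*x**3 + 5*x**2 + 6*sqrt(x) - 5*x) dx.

-8*sqrt(2) + 20*sqrt(5) + 76227/20

By the power rule, an antiderivative is F(x) = x**6/6 + x**5/5 + 3*x**4/4 + 4*x**(3/2) + 5*x**3/3 - 5*x**2/2.
Then F(5) - F(2) = (20*sqrt(5) + 15375/4) - (8*sqrt(2) + 162/5) = -8*sqrt(2) + 20*sqrt(5) + 76227/20.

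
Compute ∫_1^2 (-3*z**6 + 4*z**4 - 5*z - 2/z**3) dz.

By the power rule, an antiderivative is F(z) = -3*z**7/7 + 4*z**5/5 - 5*z**2/2 + z**(-2).
Then F(2) - F(1) = (-5461/140) - (-79/70) = -5303/140.

-5303/140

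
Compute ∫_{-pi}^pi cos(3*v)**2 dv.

Use the identity cos^2(3*v) = (1 + cos(6*v))/2.
An antiderivative is F(v) = v/2 + sin(6*v)/12.
Then F(pi) - F(-pi) = (pi/2) - (-pi/2) = pi.

pi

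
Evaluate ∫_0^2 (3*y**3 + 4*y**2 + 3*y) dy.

86/3

By the power rule, an antiderivative is F(y) = 3*y**4/4 + 4*y**3/3 + 3*y**2/2.
Then F(2) - F(0) = (86/3) - (0) = 86/3.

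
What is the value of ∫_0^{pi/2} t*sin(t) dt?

Integrate by parts once (u = t, dv = sin(t) dt).
An antiderivative is F(t) = -t*cos(t) + sin(t).
Then F(pi/2) - F(0) = (1) - (0) = 1.

1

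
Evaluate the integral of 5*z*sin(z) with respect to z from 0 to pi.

Integrate by parts once (u = z, dv = 5*sin(z) dz).
An antiderivative is F(z) = -5*z*cos(z) + 5*sin(z).
Then F(pi) - F(0) = (5*pi) - (0) = 5*pi.

5*pi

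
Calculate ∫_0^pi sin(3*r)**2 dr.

pi/2

Use the identity sin^2(3*r) = (1 - cos(6*r))/2.
An antiderivative is F(r) = r/2 - sin(6*r)/12.
Then F(pi) - F(0) = (pi/2) - (0) = pi/2.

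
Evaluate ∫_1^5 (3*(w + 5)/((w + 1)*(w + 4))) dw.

Factor the denominator: w**2 + 5*w + 4 = (w + 4)(w + 1).
Partial fractions: 3*(w + 5)/((w + 1)*(w + 4)) = -1/(w + 4) + 4/(w + 1).
An antiderivative is F(w) = 4*log(w + 1) - log(w + 4).
Then F(5) - F(1) = (2*log(3) + 4*log(2)) - (log(16/5)) = log(45).

log(45)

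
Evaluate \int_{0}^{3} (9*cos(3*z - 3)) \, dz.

Let u = 3*z - 3, so du = 3 dz. When z = 0, u = -3; when z = 3, u = 6.
The integral becomes 3·∫ cos(u) du from -3 to 6, with antiderivative 3*sin(u).
Back in z: F(z) = 3*sin(3*z - 3).
Then F(3) - F(0) = (3*sin(6)) - (-3*sin(3)) = 3*sin(6) + 3*sin(3).

3*sin(6) + 3*sin(3)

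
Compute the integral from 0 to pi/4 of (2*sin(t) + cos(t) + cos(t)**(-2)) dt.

An antiderivative is F(t) = sin(t) - 2*cos(t) + tan(t).
Then F(pi/4) - F(0) = (1 - sqrt(2)/2) - (-2) = 3 - sqrt(2)/2.

3 - sqrt(2)/2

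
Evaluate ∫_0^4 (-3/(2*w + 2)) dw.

-3*log(5)/2

An antiderivative is F(w) = -3*log(2*w + 2)/2.
Then F(4) - F(0) = (-3*log(10)/2) - (-3*log(2)/2) = -3*log(5)/2.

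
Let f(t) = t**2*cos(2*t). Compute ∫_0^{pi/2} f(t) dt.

-pi/4

Integrate by parts twice (u = t^2, dv = cos(2*t) dt).
An antiderivative is F(t) = t**2*sin(2*t)/2 + t*cos(2*t)/2 - sin(2*t)/4.
Then F(pi/2) - F(0) = (-pi/4) - (0) = -pi/4.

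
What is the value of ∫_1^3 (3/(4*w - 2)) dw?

3*log(5)/4

An antiderivative is F(w) = 3*log(4*w - 2)/4.
Then F(3) - F(1) = (3*log(10)/4) - (3*log(2)/4) = 3*log(5)/4.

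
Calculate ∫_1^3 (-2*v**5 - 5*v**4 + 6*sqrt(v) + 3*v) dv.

-1430/3 + 12*sqrt(3)

By the power rule, an antiderivative is F(v) = -v**6/3 - v**5 + 4*v**(3/2) + 3*v**2/2.
Then F(3) - F(1) = (-945/2 + 12*sqrt(3)) - (25/6) = -1430/3 + 12*sqrt(3).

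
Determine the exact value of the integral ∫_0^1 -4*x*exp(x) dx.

Integrate by parts once (u = x, dv = -4*exp(x) dx).
An antiderivative is F(x) = (-4*x + 4)*exp(x).
Then F(1) - F(0) = (0) - (4) = -4.

-4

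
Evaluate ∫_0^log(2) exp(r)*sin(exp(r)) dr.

Let u = exp(r), so du = exp(r) dr. When r = 0, u = 1; when r = log(2), u = 2.
The integral becomes ∫ sin(u) du from 1 to 2, with antiderivative -cos(u).
Back in r: F(r) = -cos(exp(r)).
Then F(log(2)) - F(0) = (-cos(2)) - (-cos(1)) = -cos(2) + cos(1).

-cos(2) + cos(1)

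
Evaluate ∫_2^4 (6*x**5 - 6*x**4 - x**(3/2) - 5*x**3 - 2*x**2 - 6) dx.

8*sqrt(2)/5 + 37192/15

By the power rule, an antiderivative is F(x) = x**6 - 2*x**(5/2)/5 - 6*x**5/5 - 5*x**4/4 - 2*x**3/3 - 6*x.
Then F(4) - F(2) = (37016/15) - (-176/15 - 8*sqrt(2)/5) = 8*sqrt(2)/5 + 37192/15.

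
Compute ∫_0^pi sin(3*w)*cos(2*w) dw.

Use the identity sin(3*w)cos(2*w) = [sin(5*w) + sin(w)]/2.
An antiderivative is F(w) = -cos(w)/2 - cos(5*w)/10.
Then F(pi) - F(0) = (3/5) - (-3/5) = 6/5.

6/5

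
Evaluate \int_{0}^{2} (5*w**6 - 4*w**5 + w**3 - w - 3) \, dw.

By the power rule, an antiderivative is F(w) = 5*w**7/7 - 2*w**6/3 + w**4/4 - w**2/2 - 3*w.
Then F(2) - F(0) = (940/21) - (0) = 940/21.

940/21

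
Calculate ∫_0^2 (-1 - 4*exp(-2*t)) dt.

-4 + 2*exp(-4)

An antiderivative is F(t) = -t + 2*exp(-2*t).
Then F(2) - F(0) = (-2 + 2*exp(-4)) - (2) = -4 + 2*exp(-4).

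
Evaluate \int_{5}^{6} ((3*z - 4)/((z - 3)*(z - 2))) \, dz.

Factor the denominator: z**2 - 5*z + 6 = (z - 2)(z - 3).
Partial fractions: (3*z - 4)/((z - 3)*(z - 2)) = -2/(z - 2) + 5/(z - 3).
An antiderivative is F(z) = 5*log(z - 3) - 2*log(z - 2).
Then F(6) - F(5) = (-4*log(2) + 5*log(3)) - (log(32/9)) = -9*log(2) + 7*log(3).

-9*log(2) + 7*log(3)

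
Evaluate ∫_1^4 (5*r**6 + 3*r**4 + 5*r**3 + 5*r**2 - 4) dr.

By the power rule, an antiderivative is F(r) = 5*r**7/7 + 3*r**5/5 + 5*r**4/4 + 5*r**3/3 - 4*r.
Then F(4) - F(1) = (1336432/105) - (97/420) = 1781877/140.

1781877/140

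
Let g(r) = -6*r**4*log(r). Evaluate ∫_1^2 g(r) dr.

Integrate by parts once (u = ln r, dv = -6*r**4 dr).
An antiderivative is F(r) = -6*r**5*(5*log(r) - 1)/25.
Then F(2) - F(1) = (192/25 - 192*log(2)/5) - (6/25) = 186/25 - 192*log(2)/5.

186/25 - 192*log(2)/5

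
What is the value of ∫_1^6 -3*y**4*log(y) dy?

933 - 23328*log(6)/5

Integrate by parts once (u = ln y, dv = -3*y**4 dy).
An antiderivative is F(y) = -3*y**5*(5*log(y) - 1)/25.
Then F(6) - F(1) = (23328/25 - 23328*log(6)/5) - (3/25) = 933 - 23328*log(6)/5.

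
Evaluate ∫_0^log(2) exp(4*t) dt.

Let u = exp(t), so du = exp(t) dt. When t = 0, u = 1; when t = log(2), u = 2.
The integral becomes ∫ u**3 du from 1 to 2, with antiderivative u**4/4.
Back in t: F(t) = exp(4*t)/4.
Then F(log(2)) - F(0) = (4) - (1/4) = 15/4.

15/4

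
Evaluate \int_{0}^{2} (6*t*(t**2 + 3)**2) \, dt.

316

Let u = t**2 + 3, so du = 2*t dt. When t = 0, u = 3; when t = 2, u = 7.
The integral becomes 3·∫ u**2 du from 3 to 7, with antiderivative u**3.
Back in t: F(t) = (t**2 + 3)**3.
Then F(2) - F(0) = (343) - (27) = 316.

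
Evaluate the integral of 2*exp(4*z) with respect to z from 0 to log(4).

255/2

Let u = exp(z), so du = exp(z) dz. When z = 0, u = 1; when z = log(4), u = 4.
The integral becomes 2·∫ u**3 du from 1 to 4, with antiderivative u**4/2.
Back in z: F(z) = exp(4*z)/2.
Then F(log(4)) - F(0) = (128) - (1/2) = 255/2.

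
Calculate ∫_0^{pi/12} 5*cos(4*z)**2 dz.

Use the identity cos^2(4*z) = (1 + cos(8*z))/2.
An antiderivative is F(z) = 5*z/2 + 5*sin(8*z)/16.
Then F(pi/12) - F(0) = (5*sqrt(3)/32 + 5*pi/24) - (0) = 5*sqrt(3)/32 + 5*pi/24.

5*sqrt(3)/32 + 5*pi/24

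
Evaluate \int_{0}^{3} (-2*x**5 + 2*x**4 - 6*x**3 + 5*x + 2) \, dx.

-1194/5

By the power rule, an antiderivative is F(x) = -x**6/3 + 2*x**5/5 - 3*x**4/2 + 5*x**2/2 + 2*x.
Then F(3) - F(0) = (-1194/5) - (0) = -1194/5.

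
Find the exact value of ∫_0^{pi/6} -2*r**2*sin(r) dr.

Integrate by parts twice (u = r^2, dv = -2*sin(r) dr).
An antiderivative is F(r) = 2*r**2*cos(r) - 4*r*sin(r) - 4*cos(r).
Then F(pi/6) - F(0) = (-2*sqrt(3) - pi/3 + sqrt(3)*pi**2/36) - (-4) = -2*sqrt(3) - pi/3 + sqrt(3)*pi**2/36 + 4.

-2*sqrt(3) - pi/3 + sqrt(3)*pi**2/36 + 4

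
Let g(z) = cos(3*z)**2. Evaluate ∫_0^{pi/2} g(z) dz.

pi/4

Use the identity cos^2(3*z) = (1 + cos(6*z))/2.
An antiderivative is F(z) = z/2 + sin(6*z)/12.
Then F(pi/2) - F(0) = (pi/4) - (0) = pi/4.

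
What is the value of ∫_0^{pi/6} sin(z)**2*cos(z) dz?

1/24

Let u = sin(z), so du = cos(z) dz. When z = 0, u = 0; when z = pi/6, u = 1/2.
The integral becomes ∫ u**2 du from 0 to 1/2, with antiderivative u**3/3.
Back in z: F(z) = sin(z)**3/3.
Then F(pi/6) - F(0) = (1/24) - (0) = 1/24.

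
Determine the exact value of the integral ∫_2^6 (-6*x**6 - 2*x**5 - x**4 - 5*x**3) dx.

By the power rule, an antiderivative is F(x) = -6*x**7/7 - x**6/3 - x**5/5 - 5*x**4/4.
Then F(6) - F(2) = (-9053532/35) - (-16532/105) = -27144064/105.

-27144064/105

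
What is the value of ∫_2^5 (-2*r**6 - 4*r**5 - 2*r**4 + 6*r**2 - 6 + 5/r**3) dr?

By the power rule, an antiderivative is F(r) = -2*r**7/7 - 2*r**6/3 - 2*r**5/5 + 2*r**3 - 6*r - 5/(2*r**2).
Then F(5) - F(2) = (-7091321/210) - (-74477/840) = -9430269/280.

-9430269/280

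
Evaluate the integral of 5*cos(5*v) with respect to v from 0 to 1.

Let u = 5*v, so du = 5 dv. When v = 0, u = 0; when v = 1, u = 5.
The integral becomes ∫ cos(u) du from 0 to 5, with antiderivative sin(u).
Back in v: F(v) = sin(5*v).
Then F(1) - F(0) = (sin(5)) - (0) = sin(5).

sin(5)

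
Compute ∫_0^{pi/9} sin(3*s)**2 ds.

-sqrt(3)/24 + pi/18

Use the identity sin^2(3*s) = (1 - cos(6*s))/2.
An antiderivative is F(s) = s/2 - sin(6*s)/12.
Then F(pi/9) - F(0) = (-sqrt(3)/24 + pi/18) - (0) = -sqrt(3)/24 + pi/18.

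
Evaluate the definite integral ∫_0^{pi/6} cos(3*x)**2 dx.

Use the identity cos^2(3*x) = (1 + cos(6*x))/2.
An antiderivative is F(x) = x/2 + sin(6*x)/12.
Then F(pi/6) - F(0) = (pi/12) - (0) = pi/12.

pi/12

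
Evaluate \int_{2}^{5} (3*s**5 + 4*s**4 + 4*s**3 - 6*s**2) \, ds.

106299/10

By the power rule, an antiderivative is F(s) = s**6/2 + 4*s**5/5 + s**4 - 2*s**3.
Then F(5) - F(2) = (21375/2) - (288/5) = 106299/10.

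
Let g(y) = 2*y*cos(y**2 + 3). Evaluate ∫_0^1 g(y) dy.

Let u = y**2 + 3, so du = 2*y dy. When y = 0, u = 3; when y = 1, u = 4.
The integral becomes ∫ cos(u) du from 3 to 4, with antiderivative sin(u).
Back in y: F(y) = sin(y**2 + 3).
Then F(1) - F(0) = (sin(4)) - (sin(3)) = sin(4) - sin(3).

sin(4) - sin(3)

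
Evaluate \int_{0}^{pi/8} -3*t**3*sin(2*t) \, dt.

3*sqrt(2)*(-96*pi - 12*pi**2 + pi**3 + 384)/2048

Integrate by parts 3 times (u = t^3, dv = -3*sin(2*t) dt).
An antiderivative is F(t) = 3*t**3*cos(2*t)/2 - 9*t**2*sin(2*t)/4 - 9*t*cos(2*t)/4 + 9*sin(2*t)/8.
Then F(pi/8) - F(0) = (3*sqrt(2)*(-96*pi - 12*pi**2 + pi**3 + 384)/2048) - (0) = 3*sqrt(2)*(-96*pi - 12*pi**2 + pi**3 + 384)/2048.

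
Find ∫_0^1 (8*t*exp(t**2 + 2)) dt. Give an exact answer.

Let u = t**2 + 2, so du = 2*t dt. When t = 0, u = 2; when t = 1, u = 3.
The integral becomes 4·∫ exp(u) du from 2 to 3, with antiderivative 4*exp(u).
Back in t: F(t) = 4*exp(t**2 + 2).
Then F(1) - F(0) = (4*exp(3)) - (4*exp(2)) = -4*(1 - exp(1))*exp(2).

-4*(1 - exp(1))*exp(2)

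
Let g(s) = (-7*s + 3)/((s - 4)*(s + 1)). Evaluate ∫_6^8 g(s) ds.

Factor the denominator: s**2 - 3*s - 4 = (s + 1)(s - 4).
Partial fractions: (-7*s + 3)/((s - 4)*(s + 1)) = -2/(s + 1) - 5/(s - 4).
An antiderivative is F(s) = -5*log(s - 4) - 2*log(s + 1).
Then F(8) - F(6) = (-10*log(2) - 4*log(3)) - (-2*log(7) - 5*log(2)) = -4*log(3) - 5*log(2) + 2*log(7).

-4*log(3) - 5*log(2) + 2*log(7)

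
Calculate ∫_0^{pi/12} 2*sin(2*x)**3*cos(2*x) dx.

Let u = sin(2*x), so du = 2*cos(2*x) dx. When x = 0, u = 0; when x = pi/12, u = 1/2.
The integral becomes ∫ u**3 du from 0 to 1/2, with antiderivative u**4/4.
Back in x: F(x) = sin(2*x)**4/4.
Then F(pi/12) - F(0) = (1/64) - (0) = 1/64.

1/64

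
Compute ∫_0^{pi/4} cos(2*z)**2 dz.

pi/8

Use the identity cos^2(2*z) = (1 + cos(4*z))/2.
An antiderivative is F(z) = z/2 + sin(4*z)/8.
Then F(pi/4) - F(0) = (pi/8) - (0) = pi/8.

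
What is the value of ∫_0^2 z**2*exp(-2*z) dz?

Integrate by parts twice (u = z^2, dv = exp(-2*z) dz).
An antiderivative is F(z) = (-2*z**2 - 2*z - 1)*exp(-2*z)/4.
Then F(2) - F(0) = (-13*exp(-4)/4) - (-1/4) = (-13 + exp(4))*exp(-4)/4.

(-13 + exp(4))*exp(-4)/4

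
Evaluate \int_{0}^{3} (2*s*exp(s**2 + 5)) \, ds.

-exp(5) + exp(14)

Let u = s**2 + 5, so du = 2*s ds. When s = 0, u = 5; when s = 3, u = 14.
The integral becomes ∫ exp(u) du from 5 to 14, with antiderivative exp(u).
Back in s: F(s) = exp(s**2 + 5).
Then F(3) - F(0) = (exp(14)) - (exp(5)) = -exp(5) + exp(14).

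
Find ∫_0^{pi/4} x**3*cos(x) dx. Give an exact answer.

Integrate by parts 3 times (u = x^3, dv = cos(x) dx).
An antiderivative is F(x) = x**3*sin(x) + 3*x**2*cos(x) - 6*x*sin(x) - 6*cos(x).
Then F(pi/4) - F(0) = (sqrt(2)*(-384 - 96*pi + pi**3 + 12*pi**2)/128) - (-6) = -3*sqrt(2) - 3*sqrt(2)*pi/4 + sqrt(2)*pi**3/128 + 3*sqrt(2)*pi**2/32 + 6.

-3*sqrt(2) - 3*sqrt(2)*pi/4 + sqrt(2)*pi**3/128 + 3*sqrt(2)*pi**2/32 + 6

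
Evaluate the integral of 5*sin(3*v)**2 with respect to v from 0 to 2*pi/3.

5*pi/3

Use the identity sin^2(3*v) = (1 - cos(6*v))/2.
An antiderivative is F(v) = 5*v/2 - 5*sin(6*v)/12.
Then F(2*pi/3) - F(0) = (5*pi/3) - (0) = 5*pi/3.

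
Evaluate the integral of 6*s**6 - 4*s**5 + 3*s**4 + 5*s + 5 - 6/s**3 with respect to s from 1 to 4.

6706593/560

By the power rule, an antiderivative is F(s) = 6*s**7/7 - 2*s**6/3 + 3*s**5/5 + 5*s**2/2 + 5*s + 3/s**2.
Then F(4) - F(1) = (20138747/1680) - (2371/210) = 6706593/560.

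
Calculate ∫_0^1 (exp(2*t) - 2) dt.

An antiderivative is F(t) = exp(2*t)/2 - 2*t.
Then F(1) - F(0) = (-2 + exp(2)/2) - (1/2) = -5/2 + exp(2)/2.

-5/2 + exp(2)/2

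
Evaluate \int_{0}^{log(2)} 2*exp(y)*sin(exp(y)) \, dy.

Let u = exp(y), so du = exp(y) dy. When y = 0, u = 1; when y = log(2), u = 2.
The integral becomes 2·∫ sin(u) du from 1 to 2, with antiderivative -2*cos(u).
Back in y: F(y) = -2*cos(exp(y)).
Then F(log(2)) - F(0) = (-2*cos(2)) - (-2*cos(1)) = -2*cos(2) + 2*cos(1).

-2*cos(2) + 2*cos(1)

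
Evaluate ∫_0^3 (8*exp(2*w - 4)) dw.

Let u = 2*w - 4, so du = 2 dw. When w = 0, u = -4; when w = 3, u = 2.
The integral becomes 4·∫ exp(u) du from -4 to 2, with antiderivative 4*exp(u).
Back in w: F(w) = 4*exp(2*w - 4).
Then F(3) - F(0) = (4*exp(2)) - (4*exp(-4)) = -(4 - 4*exp(6))*exp(-4).

-(4 - 4*exp(6))*exp(-4)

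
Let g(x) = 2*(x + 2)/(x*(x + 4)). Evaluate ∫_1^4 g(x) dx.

log(32/5)

Factor the denominator: x**2 + 4*x = (x + 4)x.
Partial fractions: 2*(x + 2)/(x*(x + 4)) = 1/(x + 4) + 1/x.
An antiderivative is F(x) = log(x) + log(x + 4).
Then F(4) - F(1) = (log(32)) - (log(5)) = log(32/5).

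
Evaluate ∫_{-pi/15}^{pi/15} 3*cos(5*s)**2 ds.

3*sqrt(3)/20 + pi/5

Use the identity cos^2(5*s) = (1 + cos(10*s))/2.
An antiderivative is F(s) = 3*s/2 + 3*sin(10*s)/20.
Then F(pi/15) - F(-pi/15) = (3*sqrt(3)/40 + pi/10) - (-pi/10 - 3*sqrt(3)/40) = 3*sqrt(3)/20 + pi/5.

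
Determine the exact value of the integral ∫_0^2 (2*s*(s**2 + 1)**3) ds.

Let u = s**2 + 1, so du = 2*s ds. When s = 0, u = 1; when s = 2, u = 5.
The integral becomes ∫ u**3 du from 1 to 5, with antiderivative u**4/4.
Back in s: F(s) = (s**2 + 1)**4/4.
Then F(2) - F(0) = (625/4) - (1/4) = 156.

156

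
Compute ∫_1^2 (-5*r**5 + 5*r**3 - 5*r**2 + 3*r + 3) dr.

-455/12

By the power rule, an antiderivative is F(r) = -5*r**6/6 + 5*r**4/4 - 5*r**3/3 + 3*r**2/2 + 3*r.
Then F(2) - F(1) = (-104/3) - (13/4) = -455/12.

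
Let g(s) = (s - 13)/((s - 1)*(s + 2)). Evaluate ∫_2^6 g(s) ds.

Factor the denominator: s**2 + s - 2 = (s + 2)(s - 1).
Partial fractions: (s - 13)/((s - 1)*(s + 2)) = 5/(s + 2) - 4/(s - 1).
An antiderivative is F(s) = -4*log(s - 1) + 5*log(s + 2).
Then F(6) - F(2) = (-4*log(5) + 15*log(2)) - (10*log(2)) = -4*log(5) + 5*log(2).

-4*log(5) + 5*log(2)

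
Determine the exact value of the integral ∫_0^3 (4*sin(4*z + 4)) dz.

Let u = 4*z + 4, so du = 4 dz. When z = 0, u = 4; when z = 3, u = 16.
The integral becomes ∫ sin(u) du from 4 to 16, with antiderivative -cos(u).
Back in z: F(z) = -cos(4*z + 4).
Then F(3) - F(0) = (-cos(16)) - (-cos(4)) = cos(4) - cos(16).

cos(4) - cos(16)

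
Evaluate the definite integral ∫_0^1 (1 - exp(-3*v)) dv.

An antiderivative is F(v) = v + exp(-3*v)/3.
Then F(1) - F(0) = (exp(-3)/3 + 1) - (1/3) = exp(-3)/3 + 2/3.

exp(-3)/3 + 2/3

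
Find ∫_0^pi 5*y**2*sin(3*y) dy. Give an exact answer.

Integrate by parts twice (u = y^2, dv = 5*sin(3*y) dy).
An antiderivative is F(y) = -5*y**2*cos(3*y)/3 + 10*y*sin(3*y)/9 + 10*cos(3*y)/27.
Then F(pi) - F(0) = (-10/27 + 5*pi**2/3) - (10/27) = -20/27 + 5*pi**2/3.

-20/27 + 5*pi**2/3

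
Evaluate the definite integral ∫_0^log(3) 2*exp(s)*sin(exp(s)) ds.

Let u = exp(s), so du = exp(s) ds. When s = 0, u = 1; when s = log(3), u = 3.
The integral becomes 2·∫ sin(u) du from 1 to 3, with antiderivative -2*cos(u).
Back in s: F(s) = -2*cos(exp(s)).
Then F(log(3)) - F(0) = (-2*cos(3)) - (-2*cos(1)) = 2*cos(1) - 2*cos(3).

2*cos(1) - 2*cos(3)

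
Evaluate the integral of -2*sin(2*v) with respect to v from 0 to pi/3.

-3/2

An antiderivative is F(v) = cos(2*v).
Then F(pi/3) - F(0) = (-1/2) - (1) = -3/2.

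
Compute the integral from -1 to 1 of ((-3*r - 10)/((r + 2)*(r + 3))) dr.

Factor the denominator: r**2 + 5*r + 6 = (r + 3)(r + 2).
Partial fractions: (-3*r - 10)/((r + 2)*(r + 3)) = 1/(r + 3) - 4/(r + 2).
An antiderivative is F(r) = -4*log(r + 2) + log(r + 3).
Then F(1) - F(-1) = (log(4/81)) - (log(2)) = log(2/81).

log(2/81)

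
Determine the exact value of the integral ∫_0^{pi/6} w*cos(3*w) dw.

-1/9 + pi/18

Integrate by parts once (u = w, dv = cos(3*w) dw).
An antiderivative is F(w) = w*sin(3*w)/3 + cos(3*w)/9.
Then F(pi/6) - F(0) = (pi/18) - (1/9) = -1/9 + pi/18.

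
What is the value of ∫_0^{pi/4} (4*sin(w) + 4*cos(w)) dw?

An antiderivative is F(w) = 4*sin(w) - 4*cos(w).
Then F(pi/4) - F(0) = (0) - (-4) = 4.

4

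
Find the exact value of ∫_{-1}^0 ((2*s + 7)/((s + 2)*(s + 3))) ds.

log(16/3)

Factor the denominator: s**2 + 5*s + 6 = (s + 3)(s + 2).
Partial fractions: (2*s + 7)/((s + 2)*(s + 3)) = -1/(s + 3) + 3/(s + 2).
An antiderivative is F(s) = 3*log(s + 2) - log(s + 3).
Then F(0) - F(-1) = (log(8/3)) - (-log(2)) = log(16/3).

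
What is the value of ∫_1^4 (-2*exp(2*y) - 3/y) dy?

-exp(8) - log(64) + exp(2)

An antiderivative is F(y) = -exp(2*y) - 3*log(y).
Then F(4) - F(1) = (-exp(8) - log(64)) - (-exp(2)) = -exp(8) - log(64) + exp(2).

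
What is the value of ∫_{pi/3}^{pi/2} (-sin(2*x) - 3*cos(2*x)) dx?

-1/4 + 3*sqrt(3)/4

An antiderivative is F(x) = -3*sin(2*x)/2 + cos(2*x)/2.
Then F(pi/2) - F(pi/3) = (-1/2) - (-3*sqrt(3)/4 - 1/4) = -1/4 + 3*sqrt(3)/4.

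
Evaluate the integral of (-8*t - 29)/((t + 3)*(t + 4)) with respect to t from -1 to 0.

-log(18)

Factor the denominator: t**2 + 7*t + 12 = (t + 4)(t + 3).
Partial fractions: (-8*t - 29)/((t + 3)*(t + 4)) = -3/(t + 4) - 5/(t + 3).
An antiderivative is F(t) = -5*log(t + 3) - 3*log(t + 4).
Then F(0) - F(-1) = (-5*log(3) - 6*log(2)) - (-5*log(2) - 3*log(3)) = -log(18).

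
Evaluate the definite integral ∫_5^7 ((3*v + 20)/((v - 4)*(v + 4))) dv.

-log(11) + 6*log(3)

Factor the denominator: v**2 - 16 = (v + 4)(v - 4).
Partial fractions: (3*v + 20)/((v - 4)*(v + 4)) = -1/(v + 4) + 4/(v - 4).
An antiderivative is F(v) = 4*log(v - 4) - log(v + 4).
Then F(7) - F(5) = (log(81/11)) - (-log(9)) = -log(11) + 6*log(3).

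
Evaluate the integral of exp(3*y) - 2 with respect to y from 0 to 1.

-7/3 + exp(3)/3

An antiderivative is F(y) = exp(3*y)/3 - 2*y.
Then F(1) - F(0) = (-2 + exp(3)/3) - (1/3) = -7/3 + exp(3)/3.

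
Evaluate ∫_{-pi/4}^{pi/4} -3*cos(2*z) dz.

-3

An antiderivative is F(z) = -3*sin(2*z)/2.
Then F(pi/4) - F(-pi/4) = (-3/2) - (3/2) = -3.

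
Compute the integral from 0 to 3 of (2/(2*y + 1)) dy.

Let u = 2*y + 1, so du = 2 dy. When y = 0, u = 1; when y = 3, u = 7.
The integral becomes ∫ 1/u du from 1 to 7, with antiderivative log(u).
Back in y: F(y) = log(2*y + 1).
Then F(3) - F(0) = (log(7)) - (0) = log(7).

log(7)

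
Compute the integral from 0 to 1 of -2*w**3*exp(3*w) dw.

Integrate by parts 3 times (u = w^3, dv = -2*exp(3*w) dw).
An antiderivative is F(w) = (-18*w**3 + 18*w**2 - 12*w + 4)*exp(3*w)/27.
Then F(1) - F(0) = (-8*exp(3)/27) - (4/27) = -8*exp(3)/27 - 4/27.

-8*exp(3)/27 - 4/27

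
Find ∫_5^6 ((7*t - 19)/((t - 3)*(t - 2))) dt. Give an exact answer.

-3*log(3) + 8*log(2)

Factor the denominator: t**2 - 5*t + 6 = (t - 2)(t - 3).
Partial fractions: (7*t - 19)/((t - 3)*(t - 2)) = 5/(t - 2) + 2/(t - 3).
An antiderivative is F(t) = 2*log(t - 3) + 5*log(t - 2).
Then F(6) - F(5) = (2*log(3) + 10*log(2)) - (2*log(2) + 5*log(3)) = -3*log(3) + 8*log(2).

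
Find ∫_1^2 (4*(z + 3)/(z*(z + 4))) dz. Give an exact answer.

Factor the denominator: z**2 + 4*z = (z + 4)z.
Partial fractions: 4*(z + 3)/(z*(z + 4)) = 1/(z + 4) + 3/z.
An antiderivative is F(z) = 3*log(z) + log(z + 4).
Then F(2) - F(1) = (log(48)) - (log(5)) = log(48/5).

log(48/5)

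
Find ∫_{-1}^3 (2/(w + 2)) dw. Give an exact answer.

An antiderivative is F(w) = 2*log(w + 2).
Then F(3) - F(-1) = (log(25)) - (0) = log(25).

log(25)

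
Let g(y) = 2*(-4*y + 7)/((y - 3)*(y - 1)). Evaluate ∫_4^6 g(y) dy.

Factor the denominator: y**2 - 4*y + 3 = (y - 1)(y - 3).
Partial fractions: 2*(-4*y + 7)/((y - 3)*(y - 1)) = -3/(y - 1) - 5/(y - 3).
An antiderivative is F(y) = -5*log(y - 3) - 3*log(y - 1).
Then F(6) - F(4) = (-5*log(3) - 3*log(5)) - (-log(27)) = -3*log(5) - 2*log(3).

-3*log(5) - 2*log(3)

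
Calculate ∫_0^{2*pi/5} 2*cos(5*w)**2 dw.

Use the identity cos^2(5*w) = (1 + cos(10*w))/2.
An antiderivative is F(w) = w + sin(10*w)/10.
Then F(2*pi/5) - F(0) = (2*pi/5) - (0) = 2*pi/5.

2*pi/5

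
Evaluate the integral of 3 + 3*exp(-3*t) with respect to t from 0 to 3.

10 - exp(-9)

An antiderivative is F(t) = 3*t - exp(-3*t).
Then F(3) - F(0) = (9 - exp(-9)) - (-1) = 10 - exp(-9).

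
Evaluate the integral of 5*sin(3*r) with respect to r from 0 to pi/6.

An antiderivative is F(r) = -5*cos(3*r)/3.
Then F(pi/6) - F(0) = (0) - (-5/3) = 5/3.

5/3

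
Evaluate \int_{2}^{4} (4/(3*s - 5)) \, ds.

4*log(7)/3

An antiderivative is F(s) = 4*log(3*s - 5)/3.
Then F(4) - F(2) = (4*log(7)/3) - (0) = 4*log(7)/3.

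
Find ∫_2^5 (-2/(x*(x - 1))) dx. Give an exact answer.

Factor the denominator: x**2 - x = x(x - 1).
Partial fractions: -2/(x*(x - 1)) = 2/x - 2/(x - 1).
An antiderivative is F(x) = 2*log(x) - 2*log(x - 1).
Then F(5) - F(2) = (log(25/16)) - (log(4)) = log(25/64).

log(25/64)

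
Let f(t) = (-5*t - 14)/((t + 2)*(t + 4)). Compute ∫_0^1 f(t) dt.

-3*log(5) - 2*log(3) + 8*log(2)

Factor the denominator: t**2 + 6*t + 8 = (t + 4)(t + 2).
Partial fractions: (-5*t - 14)/((t + 2)*(t + 4)) = -3/(t + 4) - 2/(t + 2).
An antiderivative is F(t) = -2*log(t + 2) - 3*log(t + 4).
Then F(1) - F(0) = (-3*log(5) - 2*log(3)) - (-8*log(2)) = -3*log(5) - 2*log(3) + 8*log(2).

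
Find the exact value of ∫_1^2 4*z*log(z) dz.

-3 + 8*log(2)

Integrate by parts once (u = ln z, dv = 4*z dz).
An antiderivative is F(z) = z**2*(2*log(z) - 1).
Then F(2) - F(1) = (-4 + 8*log(2)) - (-1) = -3 + 8*log(2).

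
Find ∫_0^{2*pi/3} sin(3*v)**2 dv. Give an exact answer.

Use the identity sin^2(3*v) = (1 - cos(6*v))/2.
An antiderivative is F(v) = v/2 - sin(6*v)/12.
Then F(2*pi/3) - F(0) = (pi/3) - (0) = pi/3.

pi/3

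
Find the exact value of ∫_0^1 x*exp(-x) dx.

1 - 2*exp(-1)

Integrate by parts once (u = x, dv = exp(-x) dx).
An antiderivative is F(x) = (-x - 1)*exp(-x).
Then F(1) - F(0) = (-2*exp(-1)) - (-1) = 1 - 2*exp(-1).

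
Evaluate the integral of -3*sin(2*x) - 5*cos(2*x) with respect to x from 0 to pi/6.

An antiderivative is F(x) = -5*sin(2*x)/2 + 3*cos(2*x)/2.
Then F(pi/6) - F(0) = (3/4 - 5*sqrt(3)/4) - (3/2) = -5*sqrt(3)/4 - 3/4.

-5*sqrt(3)/4 - 3/4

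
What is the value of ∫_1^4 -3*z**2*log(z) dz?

Integrate by parts once (u = ln z, dv = -3*z**2 dz).
An antiderivative is F(z) = -z**3*(3*log(z) - 1)/3.
Then F(4) - F(1) = (64/3 - 128*log(2)) - (1/3) = 21 - 128*log(2).

21 - 128*log(2)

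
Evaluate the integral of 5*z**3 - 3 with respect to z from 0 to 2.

14

By the power rule, an antiderivative is F(z) = 5*z**4/4 - 3*z.
Then F(2) - F(0) = (14) - (0) = 14.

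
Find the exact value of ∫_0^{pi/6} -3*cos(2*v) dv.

An antiderivative is F(v) = -3*sin(2*v)/2.
Then F(pi/6) - F(0) = (-3*sqrt(3)/4) - (0) = -3*sqrt(3)/4.

-3*sqrt(3)/4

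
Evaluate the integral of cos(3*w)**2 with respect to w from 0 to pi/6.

Use the identity cos^2(3*w) = (1 + cos(6*w))/2.
An antiderivative is F(w) = w/2 + sin(6*w)/12.
Then F(pi/6) - F(0) = (pi/12) - (0) = pi/12.

pi/12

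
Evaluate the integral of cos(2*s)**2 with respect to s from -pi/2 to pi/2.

Use the identity cos^2(2*s) = (1 + cos(4*s))/2.
An antiderivative is F(s) = s/2 + sin(4*s)/8.
Then F(pi/2) - F(-pi/2) = (pi/4) - (-pi/4) = pi/2.

pi/2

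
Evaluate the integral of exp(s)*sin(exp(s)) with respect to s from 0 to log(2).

Let u = exp(s), so du = exp(s) ds. When s = 0, u = 1; when s = log(2), u = 2.
The integral becomes ∫ sin(u) du from 1 to 2, with antiderivative -cos(u).
Back in s: F(s) = -cos(exp(s)).
Then F(log(2)) - F(0) = (-cos(2)) - (-cos(1)) = -cos(2) + cos(1).

-cos(2) + cos(1)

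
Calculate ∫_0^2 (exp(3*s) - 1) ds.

-7/3 + exp(6)/3

An antiderivative is F(s) = exp(3*s)/3 - s.
Then F(2) - F(0) = (-2 + exp(6)/3) - (1/3) = -7/3 + exp(6)/3.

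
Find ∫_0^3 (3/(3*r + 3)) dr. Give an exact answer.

Let u = 3*r + 3, so du = 3 dr. When r = 0, u = 3; when r = 3, u = 12.
The integral becomes ∫ 1/u du from 3 to 12, with antiderivative log(u).
Back in r: F(r) = log(3*r + 3).
Then F(3) - F(0) = (log(12)) - (log(3)) = log(4).

log(4)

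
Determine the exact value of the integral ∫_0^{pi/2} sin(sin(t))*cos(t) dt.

Let u = sin(t), so du = cos(t) dt. When t = 0, u = 0; when t = pi/2, u = 1.
The integral becomes ∫ sin(u) du from 0 to 1, with antiderivative -cos(u).
Back in t: F(t) = -cos(sin(t)).
Then F(pi/2) - F(0) = (-cos(1)) - (-1) = 1 - cos(1).

1 - cos(1)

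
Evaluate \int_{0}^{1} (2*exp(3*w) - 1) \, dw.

An antiderivative is F(w) = 2*exp(3*w)/3 - w.
Then F(1) - F(0) = (-1 + 2*exp(3)/3) - (2/3) = -5/3 + 2*exp(3)/3.

-5/3 + 2*exp(3)/3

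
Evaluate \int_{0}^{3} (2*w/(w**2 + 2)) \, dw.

Let u = w**2 + 2, so du = 2*w dw. When w = 0, u = 2; when w = 3, u = 11.
The integral becomes ∫ 1/u du from 2 to 11, with antiderivative log(u).
Back in w: F(w) = log(w**2 + 2).
Then F(3) - F(0) = (log(11)) - (log(2)) = log(11/2).

log(11/2)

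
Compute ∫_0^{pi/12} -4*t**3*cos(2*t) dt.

-3/2 - sqrt(3)*pi**2/96 - pi**3/1728 + pi/8 + 3*sqrt(3)/4

Integrate by parts 3 times (u = t^3, dv = -4*cos(2*t) dt).
An antiderivative is F(t) = -2*t**3*sin(2*t) - 3*t**2*cos(2*t) + 3*t*sin(2*t) + 3*cos(2*t)/2.
Then F(pi/12) - F(0) = (-sqrt(3)*pi**2/96 - pi**3/1728 + pi/8 + 3*sqrt(3)/4) - (3/2) = -3/2 - sqrt(3)*pi**2/96 - pi**3/1728 + pi/8 + 3*sqrt(3)/4.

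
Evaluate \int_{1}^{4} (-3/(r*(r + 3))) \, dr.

log(7/16)

Factor the denominator: r**2 + 3*r = (r + 3)r.
Partial fractions: -3/(r*(r + 3)) = 1/(r + 3) - 1/r.
An antiderivative is F(r) = -log(r) + log(r + 3).
Then F(4) - F(1) = (log(7/4)) - (log(4)) = log(7/16).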